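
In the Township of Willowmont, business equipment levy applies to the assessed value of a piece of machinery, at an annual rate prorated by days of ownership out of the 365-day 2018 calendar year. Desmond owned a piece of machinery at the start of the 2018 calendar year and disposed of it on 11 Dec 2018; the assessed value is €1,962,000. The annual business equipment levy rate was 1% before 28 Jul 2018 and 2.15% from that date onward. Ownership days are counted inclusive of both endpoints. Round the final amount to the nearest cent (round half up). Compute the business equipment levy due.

1 Jan – 27 Jul 2018: 208 days at 1% → €1,962,000 × 1% × 208/365 = €11,180.7123
28 Jul – 11 Dec 2018: 137 days at 2.15% → €1,962,000 × 2.15% × 137/365 = €15,833.0712
Total = €27,013.7836

€27,013.78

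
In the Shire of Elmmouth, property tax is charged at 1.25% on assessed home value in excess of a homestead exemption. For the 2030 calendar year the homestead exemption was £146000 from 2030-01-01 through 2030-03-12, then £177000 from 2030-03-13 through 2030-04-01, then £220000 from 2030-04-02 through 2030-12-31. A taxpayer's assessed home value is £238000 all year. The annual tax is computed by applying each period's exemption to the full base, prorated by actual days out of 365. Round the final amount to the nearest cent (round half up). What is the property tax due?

2030-01-01 to 2030-03-12: 71 days, exemption £146000 → (£238000 − £146000) × 1.25% × 71/365 = £223.6986
2030-03-13 to 2030-04-01: 20 days, exemption £177000 → (£238000 − £177000) × 1.25% × 20/365 = £41.7808
2030-04-02 to 2030-12-31: 274 days, exemption £220000 → (£238000 − £220000) × 1.25% × 274/365 = £168.9041
Total = £434.3836

£434.38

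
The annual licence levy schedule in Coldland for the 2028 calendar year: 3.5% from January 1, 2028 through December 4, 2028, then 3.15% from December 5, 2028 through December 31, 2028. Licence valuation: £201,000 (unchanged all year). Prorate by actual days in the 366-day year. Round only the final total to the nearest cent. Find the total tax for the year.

January 1 – December 4, 2028: 339 days at 3.5% → £201,000 × 3.5% × 339/366 = £6,516.0246
December 5 – December 31, 2028: 27 days at 3.15% → £201,000 × 3.15% × 27/366 = £467.0779
Total = £6,983.1025

£6,983.10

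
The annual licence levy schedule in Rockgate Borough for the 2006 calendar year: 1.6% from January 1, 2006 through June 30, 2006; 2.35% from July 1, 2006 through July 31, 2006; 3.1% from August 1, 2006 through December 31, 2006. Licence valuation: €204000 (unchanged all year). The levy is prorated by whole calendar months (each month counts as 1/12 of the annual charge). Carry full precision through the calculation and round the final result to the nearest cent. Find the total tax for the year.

€4666.50

January 1 – June 30, 2006: 6 months at 1.6% → €204000 × 1.6% × 6/12 = €1632.0000
July 1 – July 31, 2006: 1 month at 2.35% → €204000 × 2.35% × 1/12 = €399.5000
August 1 – December 31, 2006: 5 months at 3.1% → €204000 × 3.1% × 5/12 = €2635.0000
Total = €4666.5000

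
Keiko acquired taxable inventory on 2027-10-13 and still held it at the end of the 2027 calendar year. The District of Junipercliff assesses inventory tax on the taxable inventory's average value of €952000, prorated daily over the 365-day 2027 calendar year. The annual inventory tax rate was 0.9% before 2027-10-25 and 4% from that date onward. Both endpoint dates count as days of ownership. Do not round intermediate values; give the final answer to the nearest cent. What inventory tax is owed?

€7376.04

2027-10-13 to 2027-10-24: 12 days at 0.9% → €952000 × 0.9% × 12/365 = €281.6877
2027-10-25 to 2027-12-31: 68 days at 4% → €952000 × 4% × 68/365 = €7094.3562
Total = €7376.0438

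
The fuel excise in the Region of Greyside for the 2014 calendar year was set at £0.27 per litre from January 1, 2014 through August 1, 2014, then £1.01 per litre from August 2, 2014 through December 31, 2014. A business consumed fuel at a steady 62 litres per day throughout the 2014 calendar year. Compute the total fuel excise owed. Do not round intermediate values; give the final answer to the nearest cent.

£13,083.86

January 1 – August 1, 2014: 213 days × 62 litres/day = 13,206 litres at £0.27/litre → £3,565.62
August 2 – December 31, 2014: 152 days × 62 litres/day = 9,424 litres at £1.01/litre → £9,518.24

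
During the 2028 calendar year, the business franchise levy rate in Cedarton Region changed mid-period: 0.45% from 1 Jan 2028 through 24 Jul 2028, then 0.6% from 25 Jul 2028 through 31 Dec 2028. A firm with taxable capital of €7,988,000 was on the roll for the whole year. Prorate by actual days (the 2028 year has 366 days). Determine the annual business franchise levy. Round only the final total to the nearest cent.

€41,184.03

1 Jan – 24 Jul 2028: 206 days at 0.45% → €7,988,000 × 0.45% × 206/366 = €20,231.9016
25 Jul – 31 Dec 2028: 160 days at 0.6% → €7,988,000 × 0.6% × 160/366 = €20,952.1311
Total = €41,184.0328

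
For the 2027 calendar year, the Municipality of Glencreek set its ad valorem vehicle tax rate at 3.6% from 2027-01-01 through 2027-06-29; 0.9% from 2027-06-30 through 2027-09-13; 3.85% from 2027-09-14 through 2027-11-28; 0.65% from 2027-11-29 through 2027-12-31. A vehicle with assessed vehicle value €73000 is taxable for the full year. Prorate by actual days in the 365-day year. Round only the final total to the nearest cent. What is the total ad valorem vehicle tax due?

2027-01-01 to 2027-06-29: 180 days at 3.6% → €73000 × 3.6% × 180/365 = €1296.0000
2027-06-30 to 2027-09-13: 76 days at 0.9% → €73000 × 0.9% × 76/365 = €136.8000
2027-09-14 to 2027-11-28: 76 days at 3.85% → €73000 × 3.85% × 76/365 = €585.2000
2027-11-29 to 2027-12-31: 33 days at 0.65% → €73000 × 0.65% × 33/365 = €42.9000
Total = €2060.9000

€2060.90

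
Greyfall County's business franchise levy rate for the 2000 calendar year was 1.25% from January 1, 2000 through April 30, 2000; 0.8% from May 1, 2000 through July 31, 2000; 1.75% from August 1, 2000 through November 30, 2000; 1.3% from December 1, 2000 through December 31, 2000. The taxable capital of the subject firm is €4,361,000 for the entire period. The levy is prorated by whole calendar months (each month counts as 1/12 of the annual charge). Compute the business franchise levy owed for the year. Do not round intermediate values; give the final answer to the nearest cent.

January 1 – April 30, 2000: 4 months at 1.25% → €4,361,000 × 1.25% × 4/12 = €18,170.8333
May 1 – July 31, 2000: 3 months at 0.8% → €4,361,000 × 0.8% × 3/12 = €8,722.0000
August 1 – November 30, 2000: 4 months at 1.75% → €4,361,000 × 1.75% × 4/12 = €25,439.1667
December 1 – December 31, 2000: 1 month at 1.3% → €4,361,000 × 1.3% × 1/12 = €4,724.4167
Total = €57,056.4167

€57,056.42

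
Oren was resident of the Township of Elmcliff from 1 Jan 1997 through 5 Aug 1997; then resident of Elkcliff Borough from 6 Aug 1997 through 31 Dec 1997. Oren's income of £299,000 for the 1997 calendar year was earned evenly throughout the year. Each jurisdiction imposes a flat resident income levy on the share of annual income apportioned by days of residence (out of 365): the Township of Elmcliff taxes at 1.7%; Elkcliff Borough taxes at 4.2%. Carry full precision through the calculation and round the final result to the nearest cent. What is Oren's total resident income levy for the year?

£8,113.96

The Township of Elmcliff, 1 Jan – 5 Aug 1997: 217 days → £299,000 × 1.7% × 217/365 = £3,021.9479
Elkcliff Borough, 6 Aug – 31 Dec 1997: 148 days → £299,000 × 4.2% × 148/365 = £5,092.0110
Total = £8,113.9589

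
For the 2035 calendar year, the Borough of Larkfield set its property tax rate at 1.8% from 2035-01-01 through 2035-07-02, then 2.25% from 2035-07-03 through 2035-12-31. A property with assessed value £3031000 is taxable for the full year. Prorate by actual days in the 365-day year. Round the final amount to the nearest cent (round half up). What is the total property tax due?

2035-01-01 to 2035-07-02: 183 days at 1.8% → £3031000 × 1.8% × 183/365 = £27353.7370
2035-07-03 to 2035-12-31: 182 days at 2.25% → £3031000 × 2.25% × 182/365 = £34005.3288
Total = £61359.0658

£61359.07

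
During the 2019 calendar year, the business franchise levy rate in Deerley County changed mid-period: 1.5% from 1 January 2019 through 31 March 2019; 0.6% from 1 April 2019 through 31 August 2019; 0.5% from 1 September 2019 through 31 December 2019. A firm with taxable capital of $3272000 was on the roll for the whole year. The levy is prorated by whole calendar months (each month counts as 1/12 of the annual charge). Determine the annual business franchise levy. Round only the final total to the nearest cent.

1 January – 31 March 2019: 3 months at 1.5% → $3272000 × 1.5% × 3/12 = $12270.0000
1 April – 31 August 2019: 5 months at 0.6% → $3272000 × 0.6% × 5/12 = $8180.0000
1 September – 31 December 2019: 4 months at 0.5% → $3272000 × 0.5% × 4/12 = $5453.3333
Total = $25903.3333

$25903.33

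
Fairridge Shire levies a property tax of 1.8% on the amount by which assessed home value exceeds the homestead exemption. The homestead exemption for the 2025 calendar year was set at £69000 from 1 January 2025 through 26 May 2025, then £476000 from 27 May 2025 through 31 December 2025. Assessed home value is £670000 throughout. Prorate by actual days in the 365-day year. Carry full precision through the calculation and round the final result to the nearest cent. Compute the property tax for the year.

£6422.40

1 January – 26 May 2025: 146 days, exemption £69000 → (£670000 − £69000) × 1.8% × 146/365 = £4327.2000
27 May – 31 December 2025: 219 days, exemption £476000 → (£670000 − £476000) × 1.8% × 219/365 = £2095.2000
Total = £6422.4000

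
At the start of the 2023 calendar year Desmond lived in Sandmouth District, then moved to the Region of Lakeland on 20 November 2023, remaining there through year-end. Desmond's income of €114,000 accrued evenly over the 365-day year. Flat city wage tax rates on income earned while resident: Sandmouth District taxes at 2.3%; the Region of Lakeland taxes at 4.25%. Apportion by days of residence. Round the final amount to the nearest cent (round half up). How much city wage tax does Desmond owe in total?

Sandmouth District, 1 January – 19 November 2023: 323 days → €114,000 × 2.3% × 323/365 = €2,320.2904
The Region of Lakeland, 20 November – 31 December 2023: 42 days → €114,000 × 4.25% × 42/365 = €557.5068
Total = €2,877.7973

€2,877.80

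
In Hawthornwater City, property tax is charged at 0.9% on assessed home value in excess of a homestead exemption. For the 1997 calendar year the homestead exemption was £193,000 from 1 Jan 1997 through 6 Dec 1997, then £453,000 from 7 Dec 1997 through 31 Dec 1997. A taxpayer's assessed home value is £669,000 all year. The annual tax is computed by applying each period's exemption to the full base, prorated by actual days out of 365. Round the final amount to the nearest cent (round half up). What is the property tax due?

1 Jan – 6 Dec 1997: 340 days, exemption £193,000 → (£669,000 − £193,000) × 0.9% × 340/365 = £3,990.5753
7 Dec – 31 Dec 1997: 25 days, exemption £453,000 → (£669,000 − £453,000) × 0.9% × 25/365 = £133.1507
Total = £4,123.7260

£4,123.73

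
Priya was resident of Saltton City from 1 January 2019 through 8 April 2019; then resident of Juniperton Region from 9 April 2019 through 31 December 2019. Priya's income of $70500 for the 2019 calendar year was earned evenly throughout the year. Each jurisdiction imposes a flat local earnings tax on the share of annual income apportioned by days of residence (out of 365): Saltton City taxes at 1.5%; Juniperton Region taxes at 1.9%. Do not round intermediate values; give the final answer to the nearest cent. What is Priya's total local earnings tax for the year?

$1263.78

Saltton City, 1 January – 8 April 2019: 98 days → $70500 × 1.5% × 98/365 = $283.9315
Juniperton Region, 9 April – 31 December 2019: 267 days → $70500 × 1.9% × 267/365 = $979.8534
Total = $1263.7849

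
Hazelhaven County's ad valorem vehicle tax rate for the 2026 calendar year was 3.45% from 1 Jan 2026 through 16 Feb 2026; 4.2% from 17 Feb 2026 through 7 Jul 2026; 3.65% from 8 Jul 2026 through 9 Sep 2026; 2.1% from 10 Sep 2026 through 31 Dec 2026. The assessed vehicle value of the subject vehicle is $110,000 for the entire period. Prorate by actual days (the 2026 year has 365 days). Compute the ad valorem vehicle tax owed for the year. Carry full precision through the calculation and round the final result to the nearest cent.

$3,692.53

1 Jan – 16 Feb 2026: 47 days at 3.45% → $110,000 × 3.45% × 47/365 = $488.6712
17 Feb – 7 Jul 2026: 141 days at 4.2% → $110,000 × 4.2% × 141/365 = $1,784.7123
8 Jul – 9 Sep 2026: 64 days at 3.65% → $110,000 × 3.65% × 64/365 = $704.0000
10 Sep – 31 Dec 2026: 113 days at 2.1% → $110,000 × 2.1% × 113/365 = $715.1507
Total = $3,692.5342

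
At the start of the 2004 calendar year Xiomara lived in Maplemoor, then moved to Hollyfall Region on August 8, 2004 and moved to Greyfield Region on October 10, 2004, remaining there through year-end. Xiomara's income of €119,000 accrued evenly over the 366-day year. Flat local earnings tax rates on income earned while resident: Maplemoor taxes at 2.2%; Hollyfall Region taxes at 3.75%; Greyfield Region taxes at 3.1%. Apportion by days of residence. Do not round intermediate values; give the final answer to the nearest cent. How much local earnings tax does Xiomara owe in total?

Maplemoor, January 1 – August 7, 2004: 220 days → €119,000 × 2.2% × 220/366 = €1,573.6612
Hollyfall Region, August 8 – October 9, 2004: 63 days → €119,000 × 3.75% × 63/366 = €768.1352
Greyfield Region, October 10 – December 31, 2004: 83 days → €119,000 × 3.1% × 83/366 = €836.5765
Total = €3,178.3730

€3,178.37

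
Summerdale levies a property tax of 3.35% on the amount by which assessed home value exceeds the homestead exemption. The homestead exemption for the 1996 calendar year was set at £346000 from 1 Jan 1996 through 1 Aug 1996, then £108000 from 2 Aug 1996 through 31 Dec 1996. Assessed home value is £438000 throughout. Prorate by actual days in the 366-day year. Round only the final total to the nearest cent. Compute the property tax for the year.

1 Jan – 1 Aug 1996: 214 days, exemption £346000 → (£438000 − £346000) × 3.35% × 214/366 = £1802.0437
2 Aug – 31 Dec 1996: 152 days, exemption £108000 → (£438000 − £108000) × 3.35% × 152/366 = £4591.1475
Total = £6393.1913

£6393.19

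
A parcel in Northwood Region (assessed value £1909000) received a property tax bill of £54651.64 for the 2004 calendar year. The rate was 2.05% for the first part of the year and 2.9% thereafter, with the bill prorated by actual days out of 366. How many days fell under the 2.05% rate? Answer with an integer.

16 days

Let d = days at the first rate; then 366 − d days at the second rate.
£1909000 × [2.05%·d + 2.9%·(366−d)] / 366 = £54651.64
Solving gives d = 16, so the new rate took effect on January 17, 2004.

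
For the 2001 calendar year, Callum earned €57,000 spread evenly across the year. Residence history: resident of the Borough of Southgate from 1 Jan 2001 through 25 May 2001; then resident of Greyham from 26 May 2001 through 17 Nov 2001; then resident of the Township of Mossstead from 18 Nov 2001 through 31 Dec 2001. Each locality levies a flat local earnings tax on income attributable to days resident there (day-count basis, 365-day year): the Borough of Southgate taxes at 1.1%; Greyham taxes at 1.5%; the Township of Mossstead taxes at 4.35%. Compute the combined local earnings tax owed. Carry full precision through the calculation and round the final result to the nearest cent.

The Borough of Southgate, 1 Jan – 25 May 2001: 145 days → €57,000 × 1.1% × 145/365 = €249.0822
Greyham, 26 May – 17 Nov 2001: 176 days → €57,000 × 1.5% × 176/365 = €412.2740
The Township of Mossstead, 18 Nov – 31 Dec 2001: 44 days → €57,000 × 4.35% × 44/365 = €298.8986
Total = €960.2548

€960.25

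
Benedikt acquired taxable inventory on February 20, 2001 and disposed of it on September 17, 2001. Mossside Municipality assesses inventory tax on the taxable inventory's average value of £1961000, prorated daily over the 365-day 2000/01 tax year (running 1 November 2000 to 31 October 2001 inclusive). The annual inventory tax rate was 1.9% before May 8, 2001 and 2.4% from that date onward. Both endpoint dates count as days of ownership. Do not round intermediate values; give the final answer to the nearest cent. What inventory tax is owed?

£25009.47

February 20 – May 7, 2001: 77 days at 1.9% → £1961000 × 1.9% × 77/365 = £7860.1178
May 8 – September 17, 2001: 133 days at 2.4% → £1961000 × 2.4% × 133/365 = £17149.3479
Total = £25009.4658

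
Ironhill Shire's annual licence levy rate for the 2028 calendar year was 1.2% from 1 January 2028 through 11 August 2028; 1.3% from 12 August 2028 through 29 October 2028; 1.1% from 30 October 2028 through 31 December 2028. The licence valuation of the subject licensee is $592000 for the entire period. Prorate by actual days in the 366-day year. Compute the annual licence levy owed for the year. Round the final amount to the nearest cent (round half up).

1 January – 11 August 2028: 224 days at 1.2% → $592000 × 1.2% × 224/366 = $4347.8033
12 August – 29 October 2028: 79 days at 1.3% → $592000 × 1.3% × 79/366 = $1661.1585
30 October – 31 December 2028: 63 days at 1.1% → $592000 × 1.1% × 63/366 = $1120.9180
Total = $7129.8798

$7129.88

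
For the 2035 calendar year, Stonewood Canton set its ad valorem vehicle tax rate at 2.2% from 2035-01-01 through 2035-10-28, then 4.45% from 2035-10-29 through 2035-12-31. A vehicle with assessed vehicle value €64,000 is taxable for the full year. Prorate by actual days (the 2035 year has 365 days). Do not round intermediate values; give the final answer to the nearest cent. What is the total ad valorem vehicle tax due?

2035-01-01 to 2035-10-28: 301 days at 2.2% → €64,000 × 2.2% × 301/365 = €1,161.1178
2035-10-29 to 2035-12-31: 64 days at 4.45% → €64,000 × 4.45% × 64/365 = €499.3753
Total = €1,660.4932

€1,660.49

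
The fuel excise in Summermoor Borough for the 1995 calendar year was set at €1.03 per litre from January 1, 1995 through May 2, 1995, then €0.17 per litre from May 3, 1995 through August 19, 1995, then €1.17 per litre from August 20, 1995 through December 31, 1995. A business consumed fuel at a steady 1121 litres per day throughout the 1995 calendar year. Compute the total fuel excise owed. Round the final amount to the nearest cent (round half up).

January 1 – May 2, 1995: 122 days × 1121 litres/day = 136,762 litres at €1.03/litre → €140,864.86
May 3 – August 19, 1995: 109 days × 1121 litres/day = 122,189 litres at €0.17/litre → €20,772.13
August 20 – December 31, 1995: 134 days × 1121 litres/day = 150,214 litres at €1.17/litre → €175,750.38

€337,387.37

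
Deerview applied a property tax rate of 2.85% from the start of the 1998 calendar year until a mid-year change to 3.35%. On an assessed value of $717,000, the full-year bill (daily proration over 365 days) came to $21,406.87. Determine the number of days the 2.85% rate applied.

266 days

Let d = days at the first rate; then 365 − d days at the second rate.
$717,000 × [2.85%·d + 3.35%·(365−d)] / 365 = $21,406.87
Solving gives d = 266, so the new rate took effect on September 24, 1998.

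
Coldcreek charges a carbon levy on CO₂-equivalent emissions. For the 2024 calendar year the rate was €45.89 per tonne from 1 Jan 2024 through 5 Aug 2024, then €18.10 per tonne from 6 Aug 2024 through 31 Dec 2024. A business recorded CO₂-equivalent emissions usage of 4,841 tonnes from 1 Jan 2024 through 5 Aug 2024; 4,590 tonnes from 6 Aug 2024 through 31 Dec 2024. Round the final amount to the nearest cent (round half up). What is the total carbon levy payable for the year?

€305232.49

1 Jan – 5 Aug 2024: 4,841 tonnes at €45.89/tonne → €222153.49
6 Aug – 31 Dec 2024: 4,590 tonnes at €18.10/tonne → €83079.00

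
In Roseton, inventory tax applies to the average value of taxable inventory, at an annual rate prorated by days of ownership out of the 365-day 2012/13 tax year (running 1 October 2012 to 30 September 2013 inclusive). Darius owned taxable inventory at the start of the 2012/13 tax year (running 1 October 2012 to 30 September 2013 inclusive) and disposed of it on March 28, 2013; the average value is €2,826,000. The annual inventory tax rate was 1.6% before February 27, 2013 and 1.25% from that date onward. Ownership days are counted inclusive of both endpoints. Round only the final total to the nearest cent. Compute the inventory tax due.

€21,361.46

October 1, 2012 – February 26, 2013: 149 days at 1.6% → €2,826,000 × 1.6% × 149/365 = €18,458.0384
February 27 – March 28, 2013: 30 days at 1.25% → €2,826,000 × 1.25% × 30/365 = €2,903.4247
Total = €21,361.4630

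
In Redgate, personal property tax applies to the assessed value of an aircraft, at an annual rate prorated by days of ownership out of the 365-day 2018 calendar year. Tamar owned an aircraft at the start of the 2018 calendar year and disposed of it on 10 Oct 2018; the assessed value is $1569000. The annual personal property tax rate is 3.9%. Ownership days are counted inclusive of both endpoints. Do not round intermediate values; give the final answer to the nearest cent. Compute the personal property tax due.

Days held (1 Jan – 10 Oct 2018): 283 out of 365
Tax = $1569000 × 3.9% × 283/365 = $47443.9808

$47443.98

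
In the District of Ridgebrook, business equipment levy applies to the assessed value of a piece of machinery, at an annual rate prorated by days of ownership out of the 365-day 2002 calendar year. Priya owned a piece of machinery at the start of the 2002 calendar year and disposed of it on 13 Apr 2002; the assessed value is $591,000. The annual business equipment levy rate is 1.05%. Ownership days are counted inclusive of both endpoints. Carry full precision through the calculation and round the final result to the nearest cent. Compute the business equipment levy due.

$1,751.14

Days held (1 Jan – 13 Apr 2002): 103 out of 365
Tax = $591,000 × 1.05% × 103/365 = $1,751.1411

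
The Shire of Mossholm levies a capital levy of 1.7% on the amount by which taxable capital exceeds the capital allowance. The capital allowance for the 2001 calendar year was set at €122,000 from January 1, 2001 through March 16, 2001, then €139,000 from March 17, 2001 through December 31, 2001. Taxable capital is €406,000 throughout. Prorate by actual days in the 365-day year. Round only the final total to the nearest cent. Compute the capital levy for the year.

January 1 – March 16, 2001: 75 days, exemption €122,000 → (€406,000 − €122,000) × 1.7% × 75/365 = €992.0548
March 17 – December 31, 2001: 290 days, exemption €139,000 → (€406,000 − €139,000) × 1.7% × 290/365 = €3,606.3288
Total = €4,598.3836

€4,598.38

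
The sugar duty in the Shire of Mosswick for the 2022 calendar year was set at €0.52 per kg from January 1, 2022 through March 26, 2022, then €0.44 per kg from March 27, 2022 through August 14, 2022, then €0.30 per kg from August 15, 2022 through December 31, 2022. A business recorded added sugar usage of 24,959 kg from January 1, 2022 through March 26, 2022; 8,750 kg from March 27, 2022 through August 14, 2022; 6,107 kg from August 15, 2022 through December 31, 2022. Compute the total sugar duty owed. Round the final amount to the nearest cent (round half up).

€18,660.78

January 1 – March 26, 2022: 24,959 kg at €0.52/kg → €12,978.68
March 27 – August 14, 2022: 8,750 kg at €0.44/kg → €3,850.00
August 15 – December 31, 2022: 6,107 kg at €0.30/kg → €1,832.10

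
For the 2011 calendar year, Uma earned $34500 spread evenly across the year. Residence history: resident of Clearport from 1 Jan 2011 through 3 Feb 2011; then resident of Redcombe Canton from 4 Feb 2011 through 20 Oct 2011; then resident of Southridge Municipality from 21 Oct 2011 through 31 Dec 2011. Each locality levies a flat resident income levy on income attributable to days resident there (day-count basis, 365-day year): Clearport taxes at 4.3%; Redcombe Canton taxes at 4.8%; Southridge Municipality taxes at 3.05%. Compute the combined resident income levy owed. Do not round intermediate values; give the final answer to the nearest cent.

Clearport, 1 Jan – 3 Feb 2011: 34 days → $34500 × 4.3% × 34/365 = $138.1890
Redcombe Canton, 4 Feb – 20 Oct 2011: 259 days → $34500 × 4.8% × 259/365 = $1175.0795
Southridge Municipality, 21 Oct – 31 Dec 2011: 72 days → $34500 × 3.05% × 72/365 = $207.5671
Total = $1520.8356

$1520.84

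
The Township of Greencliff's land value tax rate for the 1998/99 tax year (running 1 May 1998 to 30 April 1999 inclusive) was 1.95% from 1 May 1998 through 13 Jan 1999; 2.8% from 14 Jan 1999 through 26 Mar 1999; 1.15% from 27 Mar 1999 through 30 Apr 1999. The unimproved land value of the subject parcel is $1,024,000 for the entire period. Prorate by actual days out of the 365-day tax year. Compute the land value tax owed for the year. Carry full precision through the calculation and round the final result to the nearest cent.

$20,899.42

1 May 1998 – 13 Jan 1999: 258 days at 1.95% → $1,024,000 × 1.95% × 258/365 = $14,114.3671
14 Jan – 26 Mar 1999: 72 days at 2.8% → $1,024,000 × 2.8% × 72/365 = $5,655.8466
27 Mar – 30 Apr 1999: 35 days at 1.15% → $1,024,000 × 1.15% × 35/365 = $1,129.2055
Total = $20,899.4192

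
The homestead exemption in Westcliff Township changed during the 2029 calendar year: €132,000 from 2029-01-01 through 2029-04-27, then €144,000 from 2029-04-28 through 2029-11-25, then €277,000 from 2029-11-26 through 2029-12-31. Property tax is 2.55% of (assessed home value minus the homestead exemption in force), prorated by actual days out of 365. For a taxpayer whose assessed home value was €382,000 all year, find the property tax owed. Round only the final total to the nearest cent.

€5,832.58

2029-01-01 to 2029-04-27: 117 days, exemption €132,000 → (€382,000 − €132,000) × 2.55% × 117/365 = €2,043.4932
2029-04-28 to 2029-11-25: 212 days, exemption €144,000 → (€382,000 − €144,000) × 2.55% × 212/365 = €3,525.0082
2029-11-26 to 2029-12-31: 36 days, exemption €277,000 → (€382,000 − €277,000) × 2.55% × 36/365 = €264.0822
Total = €5,832.5836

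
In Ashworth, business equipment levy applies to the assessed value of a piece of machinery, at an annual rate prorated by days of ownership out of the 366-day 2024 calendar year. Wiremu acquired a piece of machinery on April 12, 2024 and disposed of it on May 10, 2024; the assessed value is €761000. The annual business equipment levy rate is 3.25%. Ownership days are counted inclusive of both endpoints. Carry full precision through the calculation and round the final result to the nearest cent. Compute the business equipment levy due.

Days held (April 12 – May 10, 2024): 29 out of 366
Tax = €761000 × 3.25% × 29/366 = €1959.6790

€1959.68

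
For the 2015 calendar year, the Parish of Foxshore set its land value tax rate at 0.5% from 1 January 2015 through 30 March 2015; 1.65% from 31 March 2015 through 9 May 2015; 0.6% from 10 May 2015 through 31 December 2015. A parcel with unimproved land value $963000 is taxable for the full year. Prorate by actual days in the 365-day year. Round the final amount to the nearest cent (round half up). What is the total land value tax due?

$6651.30

1 January – 30 March 2015: 89 days at 0.5% → $963000 × 0.5% × 89/365 = $1174.0685
31 March – 9 May 2015: 40 days at 1.65% → $963000 × 1.65% × 40/365 = $1741.3151
10 May – 31 December 2015: 236 days at 0.6% → $963000 × 0.6% × 236/365 = $3735.9123
Total = $6651.2959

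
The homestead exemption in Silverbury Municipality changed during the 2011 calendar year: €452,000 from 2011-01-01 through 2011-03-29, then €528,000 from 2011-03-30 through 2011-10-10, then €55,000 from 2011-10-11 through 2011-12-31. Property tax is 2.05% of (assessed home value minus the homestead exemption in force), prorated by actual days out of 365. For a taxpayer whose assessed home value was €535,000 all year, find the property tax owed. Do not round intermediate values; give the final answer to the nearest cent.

€2,697.52

2011-01-01 to 2011-03-29: 88 days, exemption €452,000 → (€535,000 − €452,000) × 2.05% × 88/365 = €410.2247
2011-03-30 to 2011-10-10: 195 days, exemption €528,000 → (€535,000 − €528,000) × 2.05% × 195/365 = €76.6644
2011-10-11 to 2011-12-31: 82 days, exemption €55,000 → (€535,000 − €55,000) × 2.05% × 82/365 = €2,210.6301
Total = €2,697.5192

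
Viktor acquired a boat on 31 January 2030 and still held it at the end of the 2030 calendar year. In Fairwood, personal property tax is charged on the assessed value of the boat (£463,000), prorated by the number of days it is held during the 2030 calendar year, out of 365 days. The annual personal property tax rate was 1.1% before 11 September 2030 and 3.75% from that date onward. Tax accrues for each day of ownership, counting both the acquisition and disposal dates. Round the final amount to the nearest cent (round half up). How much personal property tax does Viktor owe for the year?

31 January – 10 September 2030: 223 days at 1.1% → £463,000 × 1.1% × 223/365 = £3,111.6137
11 September – 31 December 2030: 112 days at 3.75% → £463,000 × 3.75% × 112/365 = £5,327.6712
Total = £8,439.2849

£8,439.28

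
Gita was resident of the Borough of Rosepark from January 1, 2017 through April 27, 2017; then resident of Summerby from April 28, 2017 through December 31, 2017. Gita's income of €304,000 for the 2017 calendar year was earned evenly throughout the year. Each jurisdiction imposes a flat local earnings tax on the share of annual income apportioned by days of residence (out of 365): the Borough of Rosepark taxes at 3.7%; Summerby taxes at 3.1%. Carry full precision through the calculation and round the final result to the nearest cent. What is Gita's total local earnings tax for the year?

The Borough of Rosepark, January 1 – April 27, 2017: 117 days → €304,000 × 3.7% × 117/365 = €3,605.5233
Summerby, April 28 – December 31, 2017: 248 days → €304,000 × 3.1% × 248/365 = €6,403.1562
Total = €10,008.6795

€10,008.68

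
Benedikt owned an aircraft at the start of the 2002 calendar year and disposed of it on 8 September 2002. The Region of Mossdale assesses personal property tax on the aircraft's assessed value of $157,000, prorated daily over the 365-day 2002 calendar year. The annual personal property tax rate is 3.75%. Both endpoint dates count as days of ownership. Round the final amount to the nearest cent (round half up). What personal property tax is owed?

Days held (1 January – 8 September 2002): 251 out of 365
Tax = $157,000 × 3.75% × 251/365 = $4,048.6644

$4,048.66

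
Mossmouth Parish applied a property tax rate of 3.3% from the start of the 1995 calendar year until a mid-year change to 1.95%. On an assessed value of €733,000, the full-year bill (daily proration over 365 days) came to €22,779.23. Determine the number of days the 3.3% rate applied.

313 days

Let d = days at the first rate; then 365 − d days at the second rate.
€733,000 × [3.3%·d + 1.95%·(365−d)] / 365 = €22,779.23
Solving gives d = 313, so the new rate took effect on November 10, 1995.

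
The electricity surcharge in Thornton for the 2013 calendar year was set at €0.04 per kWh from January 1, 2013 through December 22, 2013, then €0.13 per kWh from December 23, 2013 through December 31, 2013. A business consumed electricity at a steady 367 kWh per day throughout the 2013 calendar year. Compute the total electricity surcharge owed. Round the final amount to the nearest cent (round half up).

€5655.47

January 1 – December 22, 2013: 356 days × 367 kWh/day = 130,652 kWh at €0.04/kWh → €5226.08
December 23 – December 31, 2013: 9 days × 367 kWh/day = 3,303 kWh at €0.13/kWh → €429.39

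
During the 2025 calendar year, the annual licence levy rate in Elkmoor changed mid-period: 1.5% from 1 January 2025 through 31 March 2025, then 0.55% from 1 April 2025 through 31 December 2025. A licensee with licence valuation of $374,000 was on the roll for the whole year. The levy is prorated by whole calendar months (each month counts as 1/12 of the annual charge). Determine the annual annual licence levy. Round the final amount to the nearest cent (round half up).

$2,945.25

1 January – 31 March 2025: 3 months at 1.5% → $374,000 × 1.5% × 3/12 = $1,402.5000
1 April – 31 December 2025: 9 months at 0.55% → $374,000 × 0.55% × 9/12 = $1,542.7500
Total = $2,945.2500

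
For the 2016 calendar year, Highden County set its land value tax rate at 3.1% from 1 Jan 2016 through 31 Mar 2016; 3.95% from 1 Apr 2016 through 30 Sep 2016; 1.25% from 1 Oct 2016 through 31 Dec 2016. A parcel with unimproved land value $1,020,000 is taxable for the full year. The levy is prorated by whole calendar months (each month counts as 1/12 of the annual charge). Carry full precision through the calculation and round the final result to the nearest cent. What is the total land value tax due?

1 Jan – 31 Mar 2016: 3 months at 3.1% → $1,020,000 × 3.1% × 3/12 = $7,905.0000
1 Apr – 30 Sep 2016: 6 months at 3.95% → $1,020,000 × 3.95% × 6/12 = $20,145.0000
1 Oct – 31 Dec 2016: 3 months at 1.25% → $1,020,000 × 1.25% × 3/12 = $3,187.5000
Total = $31,237.5000

$31,237.50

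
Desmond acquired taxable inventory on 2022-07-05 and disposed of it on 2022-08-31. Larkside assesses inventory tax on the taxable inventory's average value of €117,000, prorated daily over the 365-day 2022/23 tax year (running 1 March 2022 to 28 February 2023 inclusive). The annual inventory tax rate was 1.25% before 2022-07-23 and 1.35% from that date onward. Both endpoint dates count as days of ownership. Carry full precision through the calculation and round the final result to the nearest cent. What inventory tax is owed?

2022-07-05 to 2022-07-22: 18 days at 1.25% → €117,000 × 1.25% × 18/365 = €72.1233
2022-07-23 to 2022-08-31: 40 days at 1.35% → €117,000 × 1.35% × 40/365 = €173.0959
Total = €245.2192

€245.22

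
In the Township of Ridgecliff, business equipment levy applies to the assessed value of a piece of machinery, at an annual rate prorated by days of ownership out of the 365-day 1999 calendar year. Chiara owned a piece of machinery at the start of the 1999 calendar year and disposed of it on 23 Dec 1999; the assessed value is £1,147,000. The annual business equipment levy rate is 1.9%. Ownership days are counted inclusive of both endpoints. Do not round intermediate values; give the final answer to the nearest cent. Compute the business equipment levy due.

Days held (1 Jan – 23 Dec 1999): 357 out of 365
Tax = £1,147,000 × 1.9% × 357/365 = £21,315.3452

£21,315.35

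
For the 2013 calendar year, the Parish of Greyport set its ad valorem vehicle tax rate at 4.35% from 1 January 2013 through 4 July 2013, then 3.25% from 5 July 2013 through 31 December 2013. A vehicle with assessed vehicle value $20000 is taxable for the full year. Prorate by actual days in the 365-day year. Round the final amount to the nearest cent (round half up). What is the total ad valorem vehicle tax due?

$761.51

1 January – 4 July 2013: 185 days at 4.35% → $20000 × 4.35% × 185/365 = $440.9589
5 July – 31 December 2013: 180 days at 3.25% → $20000 × 3.25% × 180/365 = $320.5479
Total = $761.5068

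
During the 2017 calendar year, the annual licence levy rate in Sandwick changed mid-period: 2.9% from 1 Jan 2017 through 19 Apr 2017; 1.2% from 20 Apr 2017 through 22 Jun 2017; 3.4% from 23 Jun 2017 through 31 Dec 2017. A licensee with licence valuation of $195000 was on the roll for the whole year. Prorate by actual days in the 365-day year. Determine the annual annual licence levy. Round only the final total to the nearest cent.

1 Jan – 19 Apr 2017: 109 days at 2.9% → $195000 × 2.9% × 109/365 = $1688.7534
20 Apr – 22 Jun 2017: 64 days at 1.2% → $195000 × 1.2% × 64/365 = $410.3014
23 Jun – 31 Dec 2017: 192 days at 3.4% → $195000 × 3.4% × 192/365 = $3487.5616
Total = $5586.6164

$5586.62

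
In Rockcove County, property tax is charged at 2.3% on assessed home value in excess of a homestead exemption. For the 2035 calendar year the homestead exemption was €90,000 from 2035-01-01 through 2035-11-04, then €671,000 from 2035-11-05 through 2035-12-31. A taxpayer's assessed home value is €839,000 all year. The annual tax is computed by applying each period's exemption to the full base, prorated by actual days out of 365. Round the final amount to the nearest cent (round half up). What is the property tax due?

€15,140.18

2035-01-01 to 2035-11-04: 308 days, exemption €90,000 → (€839,000 − €90,000) × 2.3% × 308/365 = €14,536.7562
2035-11-05 to 2035-12-31: 57 days, exemption €671,000 → (€839,000 − €671,000) × 2.3% × 57/365 = €603.4192
Total = €15,140.1753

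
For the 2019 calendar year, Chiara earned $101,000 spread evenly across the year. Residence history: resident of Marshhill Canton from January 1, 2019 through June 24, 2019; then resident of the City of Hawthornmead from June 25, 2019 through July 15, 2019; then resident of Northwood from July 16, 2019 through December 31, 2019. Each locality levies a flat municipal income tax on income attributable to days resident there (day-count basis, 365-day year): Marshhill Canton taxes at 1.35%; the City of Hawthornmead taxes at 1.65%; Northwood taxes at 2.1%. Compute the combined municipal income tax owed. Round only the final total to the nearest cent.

Marshhill Canton, January 1 – June 24, 2019: 175 days → $101,000 × 1.35% × 175/365 = $653.7329
The City of Hawthornmead, June 25 – July 15, 2019: 21 days → $101,000 × 1.65% × 21/365 = $95.8808
Northwood, July 16 – December 31, 2019: 169 days → $101,000 × 2.1% × 169/365 = $982.0521
Total = $1,731.6658

$1,731.67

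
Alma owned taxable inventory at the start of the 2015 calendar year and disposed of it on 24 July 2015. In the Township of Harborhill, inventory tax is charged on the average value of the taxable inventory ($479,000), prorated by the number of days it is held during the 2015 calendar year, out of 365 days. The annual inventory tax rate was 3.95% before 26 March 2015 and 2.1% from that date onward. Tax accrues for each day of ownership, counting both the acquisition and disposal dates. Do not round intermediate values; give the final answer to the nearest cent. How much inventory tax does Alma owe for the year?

1 January – 25 March 2015: 84 days at 3.95% → $479,000 × 3.95% × 84/365 = $4,354.3068
26 March – 24 July 2015: 121 days at 2.1% → $479,000 × 2.1% × 121/365 = $3,334.6274
Total = $7,688.9342

$7,688.93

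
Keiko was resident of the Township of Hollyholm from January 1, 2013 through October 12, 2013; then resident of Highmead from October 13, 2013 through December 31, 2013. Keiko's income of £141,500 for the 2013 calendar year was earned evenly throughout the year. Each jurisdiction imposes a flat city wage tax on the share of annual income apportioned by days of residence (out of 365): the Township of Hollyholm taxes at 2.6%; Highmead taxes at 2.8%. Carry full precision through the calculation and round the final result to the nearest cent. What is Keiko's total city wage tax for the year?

£3,741.03

The Township of Hollyholm, January 1 – October 12, 2013: 285 days → £141,500 × 2.6% × 285/365 = £2,872.6438
Highmead, October 13 – December 31, 2013: 80 days → £141,500 × 2.8% × 80/365 = £868.3836
Total = £3,741.0274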